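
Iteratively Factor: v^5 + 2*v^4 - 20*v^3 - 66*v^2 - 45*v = (v + 1)*(v^4 + v^3 - 21*v^2 - 45*v) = (v - 5)*(v + 1)*(v^3 + 6*v^2 + 9*v) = (v - 5)*(v + 1)*(v + 3)*(v^2 + 3*v) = v*(v - 5)*(v + 1)*(v + 3)*(v + 3)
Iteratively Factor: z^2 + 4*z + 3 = (z + 1)*(z + 3)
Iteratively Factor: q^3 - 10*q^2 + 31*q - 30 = (q - 3)*(q^2 - 7*q + 10) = (q - 5)*(q - 3)*(q - 2)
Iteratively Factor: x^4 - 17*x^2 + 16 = (x + 4)*(x^3 - 4*x^2 - x + 4) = (x + 1)*(x + 4)*(x^2 - 5*x + 4) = (x - 1)*(x + 1)*(x + 4)*(x - 4)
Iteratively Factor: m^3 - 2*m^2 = (m)*(m^2 - 2*m) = m^2*(m - 2)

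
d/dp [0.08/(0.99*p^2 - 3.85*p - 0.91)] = (0.308 - 0.1584*p)/(-0.99*p^2 + 3.85*p + 0.91)^2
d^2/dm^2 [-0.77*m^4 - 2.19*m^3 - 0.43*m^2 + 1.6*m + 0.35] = -9.24*m^2 - 13.14*m - 0.86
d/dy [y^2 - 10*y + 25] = 2*y - 10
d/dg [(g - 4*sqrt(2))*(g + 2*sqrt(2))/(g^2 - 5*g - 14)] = (-5*g^2 + 2*sqrt(2)*g^2 + 4*g - 80 + 28*sqrt(2))/(g^4 - 10*g^3 - 3*g^2 + 140*g + 196)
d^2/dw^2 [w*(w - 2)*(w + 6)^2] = 12*w^2 + 60*w + 24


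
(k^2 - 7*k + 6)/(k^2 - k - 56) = (-k^2 + 7*k - 6)/(-k^2 + k + 56)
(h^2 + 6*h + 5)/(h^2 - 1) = (h + 5)/(h - 1)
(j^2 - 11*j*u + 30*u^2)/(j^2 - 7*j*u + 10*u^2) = (-j + 6*u)/(-j + 2*u)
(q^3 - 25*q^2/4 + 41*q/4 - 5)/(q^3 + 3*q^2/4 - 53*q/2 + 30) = (q - 1)/(q + 6)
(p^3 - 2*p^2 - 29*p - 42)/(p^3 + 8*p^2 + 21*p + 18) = (p - 7)/(p + 3)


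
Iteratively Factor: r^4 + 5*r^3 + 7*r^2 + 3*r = (r + 1)*(r^3 + 4*r^2 + 3*r) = (r + 1)*(r + 3)*(r^2 + r) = r*(r + 1)*(r + 3)*(r + 1)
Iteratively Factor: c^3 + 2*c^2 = (c + 2)*(c^2) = c*(c + 2)*(c)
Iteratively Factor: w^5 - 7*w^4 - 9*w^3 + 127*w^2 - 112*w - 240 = (w - 5)*(w^4 - 2*w^3 - 19*w^2 + 32*w + 48) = (w - 5)*(w + 1)*(w^3 - 3*w^2 - 16*w + 48) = (w - 5)*(w - 4)*(w + 1)*(w^2 + w - 12) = (w - 5)*(w - 4)*(w - 3)*(w + 1)*(w + 4)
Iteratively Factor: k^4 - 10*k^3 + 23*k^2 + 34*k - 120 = (k + 2)*(k^3 - 12*k^2 + 47*k - 60) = (k - 5)*(k + 2)*(k^2 - 7*k + 12) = (k - 5)*(k - 3)*(k + 2)*(k - 4)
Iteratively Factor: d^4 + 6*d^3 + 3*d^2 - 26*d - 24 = (d + 3)*(d^3 + 3*d^2 - 6*d - 8) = (d + 3)*(d + 4)*(d^2 - d - 2) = (d - 2)*(d + 3)*(d + 4)*(d + 1)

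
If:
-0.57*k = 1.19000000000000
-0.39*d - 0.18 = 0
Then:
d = -0.46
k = -2.09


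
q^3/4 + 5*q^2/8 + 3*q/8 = q*(q/4 + 1/4)*(q + 3/2)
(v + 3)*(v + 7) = v^2 + 10*v + 21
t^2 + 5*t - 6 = (t - 1)*(t + 6)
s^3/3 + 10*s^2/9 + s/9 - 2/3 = (s/3 + 1)*(s - 2/3)*(s + 1)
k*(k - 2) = k^2 - 2*k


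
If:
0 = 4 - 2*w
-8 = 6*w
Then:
No Solution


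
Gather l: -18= -18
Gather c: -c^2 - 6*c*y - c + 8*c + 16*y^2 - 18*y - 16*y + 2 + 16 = -c^2 + c*(7 - 6*y) + 16*y^2 - 34*y + 18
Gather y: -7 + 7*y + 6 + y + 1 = 8*y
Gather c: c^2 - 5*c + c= c^2 - 4*c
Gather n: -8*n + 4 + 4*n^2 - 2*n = 4*n^2 - 10*n + 4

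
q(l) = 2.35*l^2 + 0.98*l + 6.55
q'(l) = 4.7*l + 0.98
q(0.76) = 8.65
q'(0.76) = 4.55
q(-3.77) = 36.26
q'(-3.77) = -16.74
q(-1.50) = 10.37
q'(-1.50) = -6.07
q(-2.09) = 14.77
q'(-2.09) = -8.84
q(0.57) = 7.87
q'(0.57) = 3.66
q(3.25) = 34.56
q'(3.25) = 16.26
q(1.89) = 16.80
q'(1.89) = 9.86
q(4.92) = 68.26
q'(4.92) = 24.10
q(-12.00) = 333.19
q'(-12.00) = -55.42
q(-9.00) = 188.08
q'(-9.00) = -41.32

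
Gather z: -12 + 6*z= 6*z - 12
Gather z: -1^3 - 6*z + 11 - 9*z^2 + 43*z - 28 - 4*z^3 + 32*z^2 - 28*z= -4*z^3 + 23*z^2 + 9*z - 18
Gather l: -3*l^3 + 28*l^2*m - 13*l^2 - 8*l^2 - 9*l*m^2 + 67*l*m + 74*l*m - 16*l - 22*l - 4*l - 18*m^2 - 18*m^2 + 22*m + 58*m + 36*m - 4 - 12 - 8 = -3*l^3 + l^2*(28*m - 21) + l*(-9*m^2 + 141*m - 42) - 36*m^2 + 116*m - 24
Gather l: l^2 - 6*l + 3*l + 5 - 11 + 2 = l^2 - 3*l - 4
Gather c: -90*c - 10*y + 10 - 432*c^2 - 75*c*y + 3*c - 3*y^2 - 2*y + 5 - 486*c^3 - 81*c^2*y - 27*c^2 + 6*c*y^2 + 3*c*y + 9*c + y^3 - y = -486*c^3 + c^2*(-81*y - 459) + c*(6*y^2 - 72*y - 78) + y^3 - 3*y^2 - 13*y + 15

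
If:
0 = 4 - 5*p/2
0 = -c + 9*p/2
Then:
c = 36/5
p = 8/5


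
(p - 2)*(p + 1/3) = p^2 - 5*p/3 - 2/3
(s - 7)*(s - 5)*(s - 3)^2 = s^4 - 18*s^3 + 116*s^2 - 318*s + 315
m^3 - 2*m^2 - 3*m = m*(m - 3)*(m + 1)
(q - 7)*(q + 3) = q^2 - 4*q - 21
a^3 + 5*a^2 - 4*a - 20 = (a - 2)*(a + 2)*(a + 5)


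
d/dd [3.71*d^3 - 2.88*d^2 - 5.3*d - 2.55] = 11.13*d^2 - 5.76*d - 5.3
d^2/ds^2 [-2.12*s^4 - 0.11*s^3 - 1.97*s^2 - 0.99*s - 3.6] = -25.44*s^2 - 0.66*s - 3.94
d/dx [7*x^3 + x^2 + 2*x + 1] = 21*x^2 + 2*x + 2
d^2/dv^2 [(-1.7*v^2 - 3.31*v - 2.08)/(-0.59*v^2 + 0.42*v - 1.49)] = (3.146942*v^3 - 4.622532*v^2 - 20.55147*v + 8.767904)/(0.205379*v^6 - 0.438606*v^5 + 1.868235*v^4 - 2.28942*v^3 + 4.718085*v^2 - 2.797326*v + 3.307949)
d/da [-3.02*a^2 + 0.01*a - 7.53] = 0.01 - 6.04*a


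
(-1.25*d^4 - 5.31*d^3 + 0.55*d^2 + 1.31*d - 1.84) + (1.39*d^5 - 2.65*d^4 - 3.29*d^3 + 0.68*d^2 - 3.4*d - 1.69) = 1.39*d^5 - 3.9*d^4 - 8.6*d^3 + 1.23*d^2 - 2.09*d - 3.53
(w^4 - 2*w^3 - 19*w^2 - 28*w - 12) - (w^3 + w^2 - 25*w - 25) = w^4 - 3*w^3 - 20*w^2 - 3*w + 13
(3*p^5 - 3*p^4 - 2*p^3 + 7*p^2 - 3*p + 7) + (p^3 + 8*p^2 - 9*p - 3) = 3*p^5 - 3*p^4 - p^3 + 15*p^2 - 12*p + 4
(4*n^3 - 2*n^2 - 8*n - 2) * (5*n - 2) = 20*n^4 - 18*n^3 - 36*n^2 + 6*n + 4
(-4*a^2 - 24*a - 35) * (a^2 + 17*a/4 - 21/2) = -4*a^4 - 41*a^3 - 95*a^2 + 413*a/4 + 735/2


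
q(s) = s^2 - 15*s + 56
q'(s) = 2*s - 15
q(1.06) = 41.22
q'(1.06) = -12.88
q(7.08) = -0.07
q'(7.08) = -0.84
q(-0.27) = 60.12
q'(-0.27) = -15.54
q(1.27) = 38.56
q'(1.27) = -12.46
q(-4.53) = 144.47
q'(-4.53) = -24.06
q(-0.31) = 60.75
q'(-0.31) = -15.62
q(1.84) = 31.79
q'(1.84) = -11.32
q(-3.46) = 119.87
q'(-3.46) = -21.92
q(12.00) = 20.00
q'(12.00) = 9.00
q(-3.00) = 110.00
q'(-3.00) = -21.00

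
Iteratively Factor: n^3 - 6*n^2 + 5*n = (n - 1)*(n^2 - 5*n) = (n - 5)*(n - 1)*(n)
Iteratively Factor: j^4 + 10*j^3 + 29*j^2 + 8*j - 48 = (j - 1)*(j^3 + 11*j^2 + 40*j + 48) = (j - 1)*(j + 4)*(j^2 + 7*j + 12) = (j - 1)*(j + 3)*(j + 4)*(j + 4)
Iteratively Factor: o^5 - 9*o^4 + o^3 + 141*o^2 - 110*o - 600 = (o + 2)*(o^4 - 11*o^3 + 23*o^2 + 95*o - 300) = (o + 2)*(o + 3)*(o^3 - 14*o^2 + 65*o - 100) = (o - 4)*(o + 2)*(o + 3)*(o^2 - 10*o + 25) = (o - 5)*(o - 4)*(o + 2)*(o + 3)*(o - 5)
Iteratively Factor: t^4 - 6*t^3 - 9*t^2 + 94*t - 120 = (t - 3)*(t^3 - 3*t^2 - 18*t + 40) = (t - 3)*(t - 2)*(t^2 - t - 20) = (t - 5)*(t - 3)*(t - 2)*(t + 4)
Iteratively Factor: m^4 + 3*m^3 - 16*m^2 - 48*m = (m - 4)*(m^3 + 7*m^2 + 12*m) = (m - 4)*(m + 4)*(m^2 + 3*m) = m*(m - 4)*(m + 4)*(m + 3)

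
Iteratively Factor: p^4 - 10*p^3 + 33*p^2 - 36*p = (p - 4)*(p^3 - 6*p^2 + 9*p) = (p - 4)*(p - 3)*(p^2 - 3*p) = (p - 4)*(p - 3)^2*(p)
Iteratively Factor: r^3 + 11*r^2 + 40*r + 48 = (r + 4)*(r^2 + 7*r + 12) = (r + 3)*(r + 4)*(r + 4)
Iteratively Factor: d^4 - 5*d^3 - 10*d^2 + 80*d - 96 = (d - 4)*(d^3 - d^2 - 14*d + 24) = (d - 4)*(d - 2)*(d^2 + d - 12) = (d - 4)*(d - 3)*(d - 2)*(d + 4)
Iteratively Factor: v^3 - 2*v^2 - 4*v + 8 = (v - 2)*(v^2 - 4) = (v - 2)*(v + 2)*(v - 2)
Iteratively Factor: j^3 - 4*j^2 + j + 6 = (j - 2)*(j^2 - 2*j - 3) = (j - 2)*(j + 1)*(j - 3)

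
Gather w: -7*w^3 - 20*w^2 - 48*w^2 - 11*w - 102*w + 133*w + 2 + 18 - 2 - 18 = -7*w^3 - 68*w^2 + 20*w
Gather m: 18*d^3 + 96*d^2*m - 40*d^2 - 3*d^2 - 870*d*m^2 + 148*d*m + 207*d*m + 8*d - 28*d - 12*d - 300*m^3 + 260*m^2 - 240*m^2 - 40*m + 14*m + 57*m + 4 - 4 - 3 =18*d^3 - 43*d^2 - 32*d - 300*m^3 + m^2*(20 - 870*d) + m*(96*d^2 + 355*d + 31) - 3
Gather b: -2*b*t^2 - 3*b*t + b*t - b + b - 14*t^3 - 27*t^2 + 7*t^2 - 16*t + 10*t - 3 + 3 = b*(-2*t^2 - 2*t) - 14*t^3 - 20*t^2 - 6*t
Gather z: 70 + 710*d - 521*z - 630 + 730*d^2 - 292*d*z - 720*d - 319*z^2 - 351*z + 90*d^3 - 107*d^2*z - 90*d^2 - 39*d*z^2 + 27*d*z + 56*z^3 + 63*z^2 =90*d^3 + 640*d^2 - 10*d + 56*z^3 + z^2*(-39*d - 256) + z*(-107*d^2 - 265*d - 872) - 560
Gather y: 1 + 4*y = 4*y + 1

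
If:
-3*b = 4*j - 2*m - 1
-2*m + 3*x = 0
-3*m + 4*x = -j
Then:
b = x/3 + 1/3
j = x/2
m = 3*x/2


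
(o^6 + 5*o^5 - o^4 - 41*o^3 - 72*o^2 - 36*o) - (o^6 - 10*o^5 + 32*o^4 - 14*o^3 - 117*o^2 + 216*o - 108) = 15*o^5 - 33*o^4 - 27*o^3 + 45*o^2 - 252*o + 108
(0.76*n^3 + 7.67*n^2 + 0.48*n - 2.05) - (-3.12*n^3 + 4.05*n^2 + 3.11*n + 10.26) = 3.88*n^3 + 3.62*n^2 - 2.63*n - 12.31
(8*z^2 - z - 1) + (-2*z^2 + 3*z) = 6*z^2 + 2*z - 1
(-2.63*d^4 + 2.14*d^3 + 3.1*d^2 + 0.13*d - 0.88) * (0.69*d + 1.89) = -1.8147*d^5 - 3.4941*d^4 + 6.1836*d^3 + 5.9487*d^2 - 0.3615*d - 1.6632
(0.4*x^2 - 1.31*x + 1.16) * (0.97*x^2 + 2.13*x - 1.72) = 0.388*x^4 - 0.4187*x^3 - 2.3531*x^2 + 4.724*x - 1.9952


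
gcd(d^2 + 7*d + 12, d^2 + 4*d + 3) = d + 3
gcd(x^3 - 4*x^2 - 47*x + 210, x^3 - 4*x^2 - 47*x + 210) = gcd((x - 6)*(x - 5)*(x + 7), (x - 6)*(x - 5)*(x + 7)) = x^3 - 4*x^2 - 47*x + 210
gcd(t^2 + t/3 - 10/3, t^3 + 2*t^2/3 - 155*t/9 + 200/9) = t - 5/3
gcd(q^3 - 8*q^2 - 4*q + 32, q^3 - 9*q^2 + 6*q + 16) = q^2 - 10*q + 16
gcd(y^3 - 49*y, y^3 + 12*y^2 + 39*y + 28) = y + 7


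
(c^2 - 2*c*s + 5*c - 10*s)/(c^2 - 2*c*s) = (c + 5)/c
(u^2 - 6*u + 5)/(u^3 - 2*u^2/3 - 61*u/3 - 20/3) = 3*(u - 1)/(3*u^2 + 13*u + 4)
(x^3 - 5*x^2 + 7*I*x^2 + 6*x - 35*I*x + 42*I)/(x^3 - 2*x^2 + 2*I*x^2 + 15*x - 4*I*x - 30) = (x^2 + x*(-3 + 7*I) - 21*I)/(x^2 + 2*I*x + 15)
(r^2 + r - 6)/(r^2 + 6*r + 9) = (r - 2)/(r + 3)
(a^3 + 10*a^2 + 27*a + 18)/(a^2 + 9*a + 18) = a + 1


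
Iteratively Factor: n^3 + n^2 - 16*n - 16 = (n + 1)*(n^2 - 16) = (n - 4)*(n + 1)*(n + 4)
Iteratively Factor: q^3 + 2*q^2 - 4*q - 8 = (q + 2)*(q^2 - 4) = (q - 2)*(q + 2)*(q + 2)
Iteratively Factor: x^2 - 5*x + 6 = (x - 2)*(x - 3)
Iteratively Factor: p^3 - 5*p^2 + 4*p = (p - 1)*(p^2 - 4*p) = (p - 4)*(p - 1)*(p)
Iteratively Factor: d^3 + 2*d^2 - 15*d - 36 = (d + 3)*(d^2 - d - 12) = (d - 4)*(d + 3)*(d + 3)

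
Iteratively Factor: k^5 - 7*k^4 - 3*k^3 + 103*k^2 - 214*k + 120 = (k - 1)*(k^4 - 6*k^3 - 9*k^2 + 94*k - 120) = (k - 1)*(k + 4)*(k^3 - 10*k^2 + 31*k - 30) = (k - 5)*(k - 1)*(k + 4)*(k^2 - 5*k + 6) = (k - 5)*(k - 3)*(k - 1)*(k + 4)*(k - 2)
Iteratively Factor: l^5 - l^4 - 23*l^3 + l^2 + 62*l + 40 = (l + 1)*(l^4 - 2*l^3 - 21*l^2 + 22*l + 40) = (l - 5)*(l + 1)*(l^3 + 3*l^2 - 6*l - 8) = (l - 5)*(l - 2)*(l + 1)*(l^2 + 5*l + 4) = (l - 5)*(l - 2)*(l + 1)*(l + 4)*(l + 1)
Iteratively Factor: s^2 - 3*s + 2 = (s - 2)*(s - 1)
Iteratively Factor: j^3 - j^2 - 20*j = (j - 5)*(j^2 + 4*j) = j*(j - 5)*(j + 4)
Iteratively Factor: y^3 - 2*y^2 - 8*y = (y + 2)*(y^2 - 4*y) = y*(y + 2)*(y - 4)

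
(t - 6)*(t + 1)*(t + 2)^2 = t^4 - t^3 - 22*t^2 - 44*t - 24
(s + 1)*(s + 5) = s^2 + 6*s + 5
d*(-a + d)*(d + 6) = -a*d^2 - 6*a*d + d^3 + 6*d^2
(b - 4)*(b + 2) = b^2 - 2*b - 8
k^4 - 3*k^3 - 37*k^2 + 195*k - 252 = (k - 4)*(k - 3)^2*(k + 7)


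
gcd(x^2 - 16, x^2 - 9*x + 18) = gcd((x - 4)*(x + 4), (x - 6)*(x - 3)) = 1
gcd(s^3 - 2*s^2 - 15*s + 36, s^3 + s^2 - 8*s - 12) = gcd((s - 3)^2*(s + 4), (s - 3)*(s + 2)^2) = s - 3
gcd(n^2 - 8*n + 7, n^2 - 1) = n - 1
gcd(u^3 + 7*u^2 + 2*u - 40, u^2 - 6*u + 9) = 1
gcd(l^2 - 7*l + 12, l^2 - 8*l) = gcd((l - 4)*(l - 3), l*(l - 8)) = 1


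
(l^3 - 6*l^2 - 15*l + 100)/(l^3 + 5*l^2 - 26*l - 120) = (l - 5)/(l + 6)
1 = 1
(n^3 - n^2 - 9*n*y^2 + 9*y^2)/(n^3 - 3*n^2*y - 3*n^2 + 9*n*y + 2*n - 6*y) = (n + 3*y)/(n - 2)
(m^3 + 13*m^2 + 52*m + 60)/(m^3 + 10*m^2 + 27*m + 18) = (m^2 + 7*m + 10)/(m^2 + 4*m + 3)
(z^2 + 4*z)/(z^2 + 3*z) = (z + 4)/(z + 3)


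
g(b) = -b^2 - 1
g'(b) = -2*b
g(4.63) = -22.44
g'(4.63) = -9.26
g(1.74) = -4.03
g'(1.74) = -3.48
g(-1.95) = -4.80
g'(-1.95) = 3.90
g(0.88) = -1.77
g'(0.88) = -1.76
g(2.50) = -7.25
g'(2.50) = -5.00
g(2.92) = -9.53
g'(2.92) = -5.84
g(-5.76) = -34.18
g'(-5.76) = 11.52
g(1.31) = -2.72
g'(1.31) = -2.62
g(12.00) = -145.00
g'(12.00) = -24.00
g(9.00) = -82.00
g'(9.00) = -18.00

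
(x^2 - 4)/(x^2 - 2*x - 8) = (x - 2)/(x - 4)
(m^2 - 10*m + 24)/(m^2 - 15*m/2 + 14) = 2*(m - 6)/(2*m - 7)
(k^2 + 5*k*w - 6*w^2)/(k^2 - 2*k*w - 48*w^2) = (-k + w)/(-k + 8*w)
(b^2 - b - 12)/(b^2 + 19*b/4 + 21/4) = 4*(b - 4)/(4*b + 7)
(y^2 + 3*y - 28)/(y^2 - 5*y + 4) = (y + 7)/(y - 1)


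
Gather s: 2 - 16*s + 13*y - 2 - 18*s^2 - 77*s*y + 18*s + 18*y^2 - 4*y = -18*s^2 + s*(2 - 77*y) + 18*y^2 + 9*y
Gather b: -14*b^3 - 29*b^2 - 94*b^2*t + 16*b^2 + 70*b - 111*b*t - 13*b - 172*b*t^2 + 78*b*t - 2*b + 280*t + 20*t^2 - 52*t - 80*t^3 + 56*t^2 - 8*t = -14*b^3 + b^2*(-94*t - 13) + b*(-172*t^2 - 33*t + 55) - 80*t^3 + 76*t^2 + 220*t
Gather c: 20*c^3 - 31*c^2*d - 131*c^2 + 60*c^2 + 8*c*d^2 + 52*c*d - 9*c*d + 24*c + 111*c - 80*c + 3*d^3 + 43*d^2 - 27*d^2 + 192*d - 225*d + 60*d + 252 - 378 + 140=20*c^3 + c^2*(-31*d - 71) + c*(8*d^2 + 43*d + 55) + 3*d^3 + 16*d^2 + 27*d + 14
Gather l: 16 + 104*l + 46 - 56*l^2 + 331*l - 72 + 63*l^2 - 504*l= 7*l^2 - 69*l - 10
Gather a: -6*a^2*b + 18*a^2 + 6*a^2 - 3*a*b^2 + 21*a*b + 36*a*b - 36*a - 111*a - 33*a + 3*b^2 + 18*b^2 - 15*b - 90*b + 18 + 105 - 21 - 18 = a^2*(24 - 6*b) + a*(-3*b^2 + 57*b - 180) + 21*b^2 - 105*b + 84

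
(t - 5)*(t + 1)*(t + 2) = t^3 - 2*t^2 - 13*t - 10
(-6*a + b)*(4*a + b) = -24*a^2 - 2*a*b + b^2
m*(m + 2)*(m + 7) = m^3 + 9*m^2 + 14*m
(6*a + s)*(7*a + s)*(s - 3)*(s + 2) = 42*a^2*s^2 - 42*a^2*s - 252*a^2 + 13*a*s^3 - 13*a*s^2 - 78*a*s + s^4 - s^3 - 6*s^2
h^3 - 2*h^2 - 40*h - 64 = (h - 8)*(h + 2)*(h + 4)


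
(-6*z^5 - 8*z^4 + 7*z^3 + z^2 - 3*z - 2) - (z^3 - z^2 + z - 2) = -6*z^5 - 8*z^4 + 6*z^3 + 2*z^2 - 4*z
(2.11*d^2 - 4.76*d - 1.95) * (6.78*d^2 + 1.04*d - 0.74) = 14.3058*d^4 - 30.0784*d^3 - 19.7328*d^2 + 1.4944*d + 1.443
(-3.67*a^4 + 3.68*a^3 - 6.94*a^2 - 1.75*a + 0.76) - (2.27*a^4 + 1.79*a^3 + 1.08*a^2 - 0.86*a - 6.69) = -5.94*a^4 + 1.89*a^3 - 8.02*a^2 - 0.89*a + 7.45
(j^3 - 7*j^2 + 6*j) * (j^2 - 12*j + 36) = j^5 - 19*j^4 + 126*j^3 - 324*j^2 + 216*j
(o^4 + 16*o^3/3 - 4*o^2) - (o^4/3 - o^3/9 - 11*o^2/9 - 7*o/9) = 2*o^4/3 + 49*o^3/9 - 25*o^2/9 + 7*o/9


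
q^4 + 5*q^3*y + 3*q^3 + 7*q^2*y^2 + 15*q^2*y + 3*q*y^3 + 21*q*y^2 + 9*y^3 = (q + 3)*(q + y)^2*(q + 3*y)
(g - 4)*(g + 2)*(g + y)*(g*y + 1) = g^4*y + g^3*y^2 - 2*g^3*y + g^3 - 2*g^2*y^2 - 7*g^2*y - 2*g^2 - 8*g*y^2 - 2*g*y - 8*g - 8*y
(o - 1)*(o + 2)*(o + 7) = o^3 + 8*o^2 + 5*o - 14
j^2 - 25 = (j - 5)*(j + 5)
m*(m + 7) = m^2 + 7*m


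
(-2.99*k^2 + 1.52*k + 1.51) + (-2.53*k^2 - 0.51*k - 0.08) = -5.52*k^2 + 1.01*k + 1.43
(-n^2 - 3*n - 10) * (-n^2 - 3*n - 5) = n^4 + 6*n^3 + 24*n^2 + 45*n + 50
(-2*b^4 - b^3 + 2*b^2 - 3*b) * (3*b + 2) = -6*b^5 - 7*b^4 + 4*b^3 - 5*b^2 - 6*b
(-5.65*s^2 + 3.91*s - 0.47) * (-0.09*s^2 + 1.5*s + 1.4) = 0.5085*s^4 - 8.8269*s^3 - 2.0027*s^2 + 4.769*s - 0.658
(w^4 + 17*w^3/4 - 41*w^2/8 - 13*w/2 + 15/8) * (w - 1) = w^5 + 13*w^4/4 - 75*w^3/8 - 11*w^2/8 + 67*w/8 - 15/8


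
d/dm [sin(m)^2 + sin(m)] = sin(2*m) + cos(m)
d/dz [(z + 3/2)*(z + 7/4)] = 2*z + 13/4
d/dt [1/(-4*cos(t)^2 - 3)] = -4*sin(2*t)/(2*cos(2*t) + 5)^2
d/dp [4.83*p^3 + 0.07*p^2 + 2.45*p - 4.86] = 14.49*p^2 + 0.14*p + 2.45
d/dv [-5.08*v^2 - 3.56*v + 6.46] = -10.16*v - 3.56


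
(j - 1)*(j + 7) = j^2 + 6*j - 7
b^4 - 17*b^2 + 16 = (b - 4)*(b - 1)*(b + 1)*(b + 4)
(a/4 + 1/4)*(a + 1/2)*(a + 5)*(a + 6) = a^4/4 + 25*a^3/8 + 47*a^2/4 + 101*a/8 + 15/4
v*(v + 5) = v^2 + 5*v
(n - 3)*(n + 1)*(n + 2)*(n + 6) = n^4 + 6*n^3 - 7*n^2 - 48*n - 36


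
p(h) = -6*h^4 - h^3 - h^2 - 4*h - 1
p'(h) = -24*h^3 - 3*h^2 - 2*h - 4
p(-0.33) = 0.18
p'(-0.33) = -2.80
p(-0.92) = -1.69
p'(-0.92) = 13.99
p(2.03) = -123.50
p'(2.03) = -221.19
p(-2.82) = -354.69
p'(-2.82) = 516.00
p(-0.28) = 0.03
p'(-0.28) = -3.15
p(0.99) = -12.67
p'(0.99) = -32.21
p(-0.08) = -0.69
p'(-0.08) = -3.85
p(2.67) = -342.77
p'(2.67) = -487.55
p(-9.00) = -38683.00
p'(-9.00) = 17267.00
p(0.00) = -1.00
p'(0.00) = -4.00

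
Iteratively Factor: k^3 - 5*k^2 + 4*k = (k)*(k^2 - 5*k + 4) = k*(k - 1)*(k - 4)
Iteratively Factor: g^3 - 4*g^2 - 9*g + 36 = (g - 3)*(g^2 - g - 12) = (g - 4)*(g - 3)*(g + 3)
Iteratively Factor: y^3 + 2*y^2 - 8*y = (y - 2)*(y^2 + 4*y) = y*(y - 2)*(y + 4)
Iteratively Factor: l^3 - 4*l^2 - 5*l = (l + 1)*(l^2 - 5*l) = l*(l + 1)*(l - 5)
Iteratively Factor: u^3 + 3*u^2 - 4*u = (u + 4)*(u^2 - u) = u*(u + 4)*(u - 1)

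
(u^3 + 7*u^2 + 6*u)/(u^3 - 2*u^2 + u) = (u^2 + 7*u + 6)/(u^2 - 2*u + 1)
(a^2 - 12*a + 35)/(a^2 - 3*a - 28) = (a - 5)/(a + 4)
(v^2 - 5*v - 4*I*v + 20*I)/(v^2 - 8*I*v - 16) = (v - 5)/(v - 4*I)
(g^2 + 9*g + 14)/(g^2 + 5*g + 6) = (g + 7)/(g + 3)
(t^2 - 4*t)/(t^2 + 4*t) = (t - 4)/(t + 4)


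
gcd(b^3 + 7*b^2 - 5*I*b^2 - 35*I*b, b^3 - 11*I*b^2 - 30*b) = b^2 - 5*I*b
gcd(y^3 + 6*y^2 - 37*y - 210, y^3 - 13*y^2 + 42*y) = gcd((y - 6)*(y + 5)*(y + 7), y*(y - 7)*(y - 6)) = y - 6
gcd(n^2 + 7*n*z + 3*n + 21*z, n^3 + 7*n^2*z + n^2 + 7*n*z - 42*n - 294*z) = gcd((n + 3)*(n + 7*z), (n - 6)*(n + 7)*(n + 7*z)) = n + 7*z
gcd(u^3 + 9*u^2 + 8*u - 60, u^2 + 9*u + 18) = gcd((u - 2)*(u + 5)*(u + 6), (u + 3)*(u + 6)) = u + 6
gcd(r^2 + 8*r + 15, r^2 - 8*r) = 1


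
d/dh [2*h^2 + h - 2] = 4*h + 1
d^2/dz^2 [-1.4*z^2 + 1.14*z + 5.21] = -2.80000000000000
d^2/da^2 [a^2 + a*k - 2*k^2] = 2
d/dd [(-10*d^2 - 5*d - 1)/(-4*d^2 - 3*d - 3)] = 2*(5*d^2 + 26*d + 6)/(16*d^4 + 24*d^3 + 33*d^2 + 18*d + 9)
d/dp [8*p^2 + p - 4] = 16*p + 1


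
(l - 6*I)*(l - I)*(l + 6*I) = l^3 - I*l^2 + 36*l - 36*I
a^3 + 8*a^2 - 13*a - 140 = (a - 4)*(a + 5)*(a + 7)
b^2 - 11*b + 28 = (b - 7)*(b - 4)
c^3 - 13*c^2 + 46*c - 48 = (c - 8)*(c - 3)*(c - 2)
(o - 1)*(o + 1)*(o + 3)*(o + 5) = o^4 + 8*o^3 + 14*o^2 - 8*o - 15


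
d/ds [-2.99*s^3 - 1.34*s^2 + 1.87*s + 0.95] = -8.97*s^2 - 2.68*s + 1.87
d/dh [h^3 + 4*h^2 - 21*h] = 3*h^2 + 8*h - 21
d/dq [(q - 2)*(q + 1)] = 2*q - 1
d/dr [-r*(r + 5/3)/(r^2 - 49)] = (5*r^2 + 294*r + 245)/(3*(r^4 - 98*r^2 + 2401))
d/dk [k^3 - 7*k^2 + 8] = k*(3*k - 14)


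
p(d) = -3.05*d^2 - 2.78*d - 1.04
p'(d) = -6.1*d - 2.78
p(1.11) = -7.88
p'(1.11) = -9.55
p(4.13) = -64.54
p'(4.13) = -27.97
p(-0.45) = -0.41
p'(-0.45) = -0.03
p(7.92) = -214.37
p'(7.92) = -51.09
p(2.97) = -36.20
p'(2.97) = -20.90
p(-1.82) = -6.08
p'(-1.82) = 8.32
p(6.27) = -138.37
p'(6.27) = -41.03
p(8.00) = -218.48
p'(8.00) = -51.58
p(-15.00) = -645.59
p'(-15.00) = 88.72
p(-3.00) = -20.15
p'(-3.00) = 15.52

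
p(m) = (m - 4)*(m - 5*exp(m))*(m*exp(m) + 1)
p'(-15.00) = -34.00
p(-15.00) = 285.00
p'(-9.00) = -22.08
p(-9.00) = 116.88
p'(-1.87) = -4.92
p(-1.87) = 11.03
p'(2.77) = 6599.10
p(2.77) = 4282.69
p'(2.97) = 7817.67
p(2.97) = 5731.52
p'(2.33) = 3679.53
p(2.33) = 2043.95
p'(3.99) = -56396.53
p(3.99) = 576.98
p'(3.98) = -53864.86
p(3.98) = 1128.22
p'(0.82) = 202.48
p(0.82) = 95.85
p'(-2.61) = -8.11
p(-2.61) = 15.90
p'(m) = (1 - 5*exp(m))*(m - 4)*(m*exp(m) + 1) + (m - 4)*(m - 5*exp(m))*(m*exp(m) + exp(m)) + (m - 5*exp(m))*(m*exp(m) + 1)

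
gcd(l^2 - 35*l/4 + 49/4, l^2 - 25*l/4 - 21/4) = l - 7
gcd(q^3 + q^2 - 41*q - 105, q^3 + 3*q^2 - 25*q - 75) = q^2 + 8*q + 15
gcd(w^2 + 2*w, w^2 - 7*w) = w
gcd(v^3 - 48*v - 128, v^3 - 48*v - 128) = v^3 - 48*v - 128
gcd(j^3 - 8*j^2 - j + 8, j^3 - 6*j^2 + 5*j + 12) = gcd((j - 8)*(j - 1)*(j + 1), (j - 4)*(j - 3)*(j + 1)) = j + 1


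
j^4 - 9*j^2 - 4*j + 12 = (j - 3)*(j - 1)*(j + 2)^2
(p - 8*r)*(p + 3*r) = p^2 - 5*p*r - 24*r^2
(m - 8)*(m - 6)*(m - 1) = m^3 - 15*m^2 + 62*m - 48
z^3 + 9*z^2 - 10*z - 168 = (z - 4)*(z + 6)*(z + 7)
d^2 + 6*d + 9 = (d + 3)^2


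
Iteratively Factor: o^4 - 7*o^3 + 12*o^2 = (o)*(o^3 - 7*o^2 + 12*o) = o*(o - 3)*(o^2 - 4*o) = o^2*(o - 3)*(o - 4)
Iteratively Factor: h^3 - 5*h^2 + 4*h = (h - 1)*(h^2 - 4*h) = (h - 4)*(h - 1)*(h)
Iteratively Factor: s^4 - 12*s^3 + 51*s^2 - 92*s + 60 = (s - 3)*(s^3 - 9*s^2 + 24*s - 20) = (s - 5)*(s - 3)*(s^2 - 4*s + 4) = (s - 5)*(s - 3)*(s - 2)*(s - 2)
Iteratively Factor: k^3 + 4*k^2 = (k)*(k^2 + 4*k) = k*(k + 4)*(k)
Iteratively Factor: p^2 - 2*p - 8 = (p + 2)*(p - 4)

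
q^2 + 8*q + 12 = (q + 2)*(q + 6)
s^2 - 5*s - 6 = (s - 6)*(s + 1)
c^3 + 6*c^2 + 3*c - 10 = (c - 1)*(c + 2)*(c + 5)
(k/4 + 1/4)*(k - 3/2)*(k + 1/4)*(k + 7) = k^4/4 + 27*k^3/16 - 27*k^2/32 - 47*k/16 - 21/32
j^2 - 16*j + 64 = (j - 8)^2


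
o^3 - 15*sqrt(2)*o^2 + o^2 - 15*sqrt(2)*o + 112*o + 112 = (o + 1)*(o - 8*sqrt(2))*(o - 7*sqrt(2))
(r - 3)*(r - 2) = r^2 - 5*r + 6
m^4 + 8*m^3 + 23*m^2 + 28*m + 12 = (m + 1)*(m + 2)^2*(m + 3)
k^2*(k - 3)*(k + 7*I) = k^4 - 3*k^3 + 7*I*k^3 - 21*I*k^2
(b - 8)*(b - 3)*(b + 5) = b^3 - 6*b^2 - 31*b + 120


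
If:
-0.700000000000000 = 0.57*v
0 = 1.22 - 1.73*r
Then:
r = 0.71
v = -1.23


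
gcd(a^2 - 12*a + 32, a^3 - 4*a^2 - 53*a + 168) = a - 8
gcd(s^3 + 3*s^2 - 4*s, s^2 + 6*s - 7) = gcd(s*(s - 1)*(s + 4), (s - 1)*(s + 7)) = s - 1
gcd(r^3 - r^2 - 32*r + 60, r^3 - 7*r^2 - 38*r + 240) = r^2 + r - 30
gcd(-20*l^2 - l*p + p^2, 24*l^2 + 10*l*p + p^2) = 4*l + p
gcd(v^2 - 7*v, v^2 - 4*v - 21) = v - 7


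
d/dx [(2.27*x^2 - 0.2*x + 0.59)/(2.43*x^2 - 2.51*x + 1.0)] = (-5.2117*x^2 + 1.6726*x + 1.2809)/(5.9049*x^4 - 12.1986*x^3 + 11.1601*x^2 - 5.02*x + 1.0)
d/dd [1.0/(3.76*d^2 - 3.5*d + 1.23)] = (3.5 - 7.52*d)/(3.76*d^2 - 3.5*d + 1.23)^2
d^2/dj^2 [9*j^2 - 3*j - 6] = 18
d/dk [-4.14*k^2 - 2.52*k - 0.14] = -8.28*k - 2.52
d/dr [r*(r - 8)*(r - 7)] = 3*r^2 - 30*r + 56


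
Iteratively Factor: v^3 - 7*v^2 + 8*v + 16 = (v - 4)*(v^2 - 3*v - 4) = (v - 4)^2*(v + 1)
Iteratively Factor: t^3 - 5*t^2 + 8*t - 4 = (t - 2)*(t^2 - 3*t + 2) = (t - 2)*(t - 1)*(t - 2)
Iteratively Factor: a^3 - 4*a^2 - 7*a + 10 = (a + 2)*(a^2 - 6*a + 5) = (a - 1)*(a + 2)*(a - 5)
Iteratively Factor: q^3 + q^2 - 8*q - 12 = (q + 2)*(q^2 - q - 6) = (q - 3)*(q + 2)*(q + 2)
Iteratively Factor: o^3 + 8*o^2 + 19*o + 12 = (o + 1)*(o^2 + 7*o + 12) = (o + 1)*(o + 3)*(o + 4)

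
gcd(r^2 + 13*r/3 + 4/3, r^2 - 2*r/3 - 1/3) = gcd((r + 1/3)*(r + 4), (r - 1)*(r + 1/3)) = r + 1/3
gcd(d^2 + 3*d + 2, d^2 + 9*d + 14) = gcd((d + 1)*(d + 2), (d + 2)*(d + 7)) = d + 2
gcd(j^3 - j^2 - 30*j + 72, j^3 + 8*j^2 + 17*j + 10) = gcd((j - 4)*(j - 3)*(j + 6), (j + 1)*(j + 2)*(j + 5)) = 1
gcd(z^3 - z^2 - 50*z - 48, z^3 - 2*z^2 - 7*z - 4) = z + 1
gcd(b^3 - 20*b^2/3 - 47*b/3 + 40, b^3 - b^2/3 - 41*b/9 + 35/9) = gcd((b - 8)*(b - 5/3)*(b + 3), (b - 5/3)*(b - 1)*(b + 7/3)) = b - 5/3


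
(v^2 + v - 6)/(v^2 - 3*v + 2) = (v + 3)/(v - 1)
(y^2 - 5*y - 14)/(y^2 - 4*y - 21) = (y + 2)/(y + 3)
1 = 1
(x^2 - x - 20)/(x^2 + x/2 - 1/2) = 2*(x^2 - x - 20)/(2*x^2 + x - 1)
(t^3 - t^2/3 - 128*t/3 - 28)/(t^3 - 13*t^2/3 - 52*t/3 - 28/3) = (t + 6)/(t + 2)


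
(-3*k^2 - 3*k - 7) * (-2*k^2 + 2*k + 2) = 6*k^4 + 2*k^2 - 20*k - 14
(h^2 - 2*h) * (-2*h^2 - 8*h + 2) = -2*h^4 - 4*h^3 + 18*h^2 - 4*h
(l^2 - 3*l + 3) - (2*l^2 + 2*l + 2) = -l^2 - 5*l + 1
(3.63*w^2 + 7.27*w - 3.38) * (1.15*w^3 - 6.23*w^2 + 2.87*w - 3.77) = 4.1745*w^5 - 14.2544*w^4 - 38.761*w^3 + 28.2372*w^2 - 37.1085*w + 12.7426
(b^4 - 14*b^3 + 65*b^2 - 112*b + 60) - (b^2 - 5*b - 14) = b^4 - 14*b^3 + 64*b^2 - 107*b + 74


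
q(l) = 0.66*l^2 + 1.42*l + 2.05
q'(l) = 1.32*l + 1.42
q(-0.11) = 1.90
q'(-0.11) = 1.27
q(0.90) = 3.86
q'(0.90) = 2.61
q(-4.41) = 8.62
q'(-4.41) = -4.40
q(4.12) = 19.10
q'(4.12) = 6.86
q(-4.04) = 7.09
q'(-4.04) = -3.91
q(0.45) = 2.82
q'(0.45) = 2.01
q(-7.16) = 25.72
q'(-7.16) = -8.03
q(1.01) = 4.16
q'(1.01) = 2.75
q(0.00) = 2.05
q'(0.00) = 1.42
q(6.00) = 34.33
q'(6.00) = 9.34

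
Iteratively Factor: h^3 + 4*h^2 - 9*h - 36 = (h + 4)*(h^2 - 9) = (h - 3)*(h + 4)*(h + 3)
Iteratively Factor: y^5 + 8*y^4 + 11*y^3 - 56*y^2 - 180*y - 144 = (y + 2)*(y^4 + 6*y^3 - y^2 - 54*y - 72) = (y - 3)*(y + 2)*(y^3 + 9*y^2 + 26*y + 24) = (y - 3)*(y + 2)*(y + 3)*(y^2 + 6*y + 8) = (y - 3)*(y + 2)*(y + 3)*(y + 4)*(y + 2)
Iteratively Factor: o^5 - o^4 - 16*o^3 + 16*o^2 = (o)*(o^4 - o^3 - 16*o^2 + 16*o) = o*(o - 1)*(o^3 - 16*o) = o*(o - 1)*(o + 4)*(o^2 - 4*o) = o*(o - 4)*(o - 1)*(o + 4)*(o)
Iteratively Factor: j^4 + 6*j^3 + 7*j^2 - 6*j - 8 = (j + 2)*(j^3 + 4*j^2 - j - 4) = (j + 2)*(j + 4)*(j^2 - 1) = (j + 1)*(j + 2)*(j + 4)*(j - 1)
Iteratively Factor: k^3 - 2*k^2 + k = (k - 1)*(k^2 - k) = k*(k - 1)*(k - 1)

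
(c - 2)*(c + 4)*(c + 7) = c^3 + 9*c^2 + 6*c - 56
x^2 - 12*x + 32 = (x - 8)*(x - 4)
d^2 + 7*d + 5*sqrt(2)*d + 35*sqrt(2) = (d + 7)*(d + 5*sqrt(2))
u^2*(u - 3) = u^3 - 3*u^2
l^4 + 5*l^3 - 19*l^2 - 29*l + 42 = (l - 3)*(l - 1)*(l + 2)*(l + 7)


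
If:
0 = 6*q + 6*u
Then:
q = -u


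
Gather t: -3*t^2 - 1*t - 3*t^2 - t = -6*t^2 - 2*t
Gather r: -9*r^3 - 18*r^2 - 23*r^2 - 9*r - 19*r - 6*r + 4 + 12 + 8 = -9*r^3 - 41*r^2 - 34*r + 24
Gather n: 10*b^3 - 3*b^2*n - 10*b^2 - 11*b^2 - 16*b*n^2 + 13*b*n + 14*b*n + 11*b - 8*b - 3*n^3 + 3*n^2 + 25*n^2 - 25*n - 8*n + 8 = 10*b^3 - 21*b^2 + 3*b - 3*n^3 + n^2*(28 - 16*b) + n*(-3*b^2 + 27*b - 33) + 8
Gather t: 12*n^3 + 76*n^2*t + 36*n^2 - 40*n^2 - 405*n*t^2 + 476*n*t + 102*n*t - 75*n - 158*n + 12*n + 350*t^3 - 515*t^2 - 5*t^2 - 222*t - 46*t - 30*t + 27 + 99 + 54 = 12*n^3 - 4*n^2 - 221*n + 350*t^3 + t^2*(-405*n - 520) + t*(76*n^2 + 578*n - 298) + 180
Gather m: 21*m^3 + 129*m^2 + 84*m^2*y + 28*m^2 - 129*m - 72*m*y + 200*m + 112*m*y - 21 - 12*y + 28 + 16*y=21*m^3 + m^2*(84*y + 157) + m*(40*y + 71) + 4*y + 7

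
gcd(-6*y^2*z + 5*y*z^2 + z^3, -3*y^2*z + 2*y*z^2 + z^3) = y*z - z^2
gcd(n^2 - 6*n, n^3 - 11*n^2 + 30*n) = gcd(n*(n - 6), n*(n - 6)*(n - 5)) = n^2 - 6*n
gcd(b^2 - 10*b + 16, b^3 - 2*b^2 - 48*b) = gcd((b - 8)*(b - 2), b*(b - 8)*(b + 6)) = b - 8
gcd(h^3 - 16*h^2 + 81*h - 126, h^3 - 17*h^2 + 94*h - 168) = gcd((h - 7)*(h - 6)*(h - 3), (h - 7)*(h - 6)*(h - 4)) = h^2 - 13*h + 42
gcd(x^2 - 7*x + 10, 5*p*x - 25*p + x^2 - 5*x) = x - 5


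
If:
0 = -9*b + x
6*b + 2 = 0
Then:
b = -1/3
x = -3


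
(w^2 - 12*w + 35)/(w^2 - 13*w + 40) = (w - 7)/(w - 8)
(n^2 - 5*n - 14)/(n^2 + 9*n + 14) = (n - 7)/(n + 7)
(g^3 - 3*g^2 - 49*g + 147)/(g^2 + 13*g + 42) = (g^2 - 10*g + 21)/(g + 6)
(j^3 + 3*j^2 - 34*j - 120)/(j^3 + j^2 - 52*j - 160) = (j - 6)/(j - 8)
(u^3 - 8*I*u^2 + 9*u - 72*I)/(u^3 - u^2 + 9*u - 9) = (u - 8*I)/(u - 1)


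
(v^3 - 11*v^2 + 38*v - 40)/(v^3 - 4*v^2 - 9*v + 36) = (v^2 - 7*v + 10)/(v^2 - 9)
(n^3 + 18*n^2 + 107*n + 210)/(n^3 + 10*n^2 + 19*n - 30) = (n + 7)/(n - 1)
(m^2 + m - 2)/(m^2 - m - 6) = (m - 1)/(m - 3)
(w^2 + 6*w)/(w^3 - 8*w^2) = (w + 6)/(w*(w - 8))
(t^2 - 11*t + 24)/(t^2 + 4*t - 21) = (t - 8)/(t + 7)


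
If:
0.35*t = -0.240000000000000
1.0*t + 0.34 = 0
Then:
No Solution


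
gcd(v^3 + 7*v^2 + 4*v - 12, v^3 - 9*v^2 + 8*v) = v - 1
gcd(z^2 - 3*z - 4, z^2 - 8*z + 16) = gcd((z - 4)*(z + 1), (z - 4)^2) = z - 4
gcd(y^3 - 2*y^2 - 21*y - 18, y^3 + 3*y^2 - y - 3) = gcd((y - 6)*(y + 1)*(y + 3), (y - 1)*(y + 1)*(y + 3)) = y^2 + 4*y + 3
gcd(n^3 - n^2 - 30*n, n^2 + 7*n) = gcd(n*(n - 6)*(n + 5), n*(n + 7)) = n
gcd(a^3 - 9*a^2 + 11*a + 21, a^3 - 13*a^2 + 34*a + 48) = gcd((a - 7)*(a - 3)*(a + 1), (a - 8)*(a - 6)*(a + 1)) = a + 1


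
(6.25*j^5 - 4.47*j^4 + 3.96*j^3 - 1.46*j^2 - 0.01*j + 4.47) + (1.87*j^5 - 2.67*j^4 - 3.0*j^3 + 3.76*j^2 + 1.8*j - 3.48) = 8.12*j^5 - 7.14*j^4 + 0.96*j^3 + 2.3*j^2 + 1.79*j + 0.99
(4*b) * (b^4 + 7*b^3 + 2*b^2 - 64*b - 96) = 4*b^5 + 28*b^4 + 8*b^3 - 256*b^2 - 384*b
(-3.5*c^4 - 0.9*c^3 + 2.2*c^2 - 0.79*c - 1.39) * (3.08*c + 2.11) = -10.78*c^5 - 10.157*c^4 + 4.877*c^3 + 2.2088*c^2 - 5.9481*c - 2.9329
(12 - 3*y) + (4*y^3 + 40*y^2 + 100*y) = 4*y^3 + 40*y^2 + 97*y + 12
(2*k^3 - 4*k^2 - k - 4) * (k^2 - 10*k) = 2*k^5 - 24*k^4 + 39*k^3 + 6*k^2 + 40*k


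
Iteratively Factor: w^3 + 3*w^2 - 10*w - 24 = (w - 3)*(w^2 + 6*w + 8) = (w - 3)*(w + 4)*(w + 2)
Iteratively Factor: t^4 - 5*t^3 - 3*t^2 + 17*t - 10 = (t + 2)*(t^3 - 7*t^2 + 11*t - 5) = (t - 5)*(t + 2)*(t^2 - 2*t + 1) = (t - 5)*(t - 1)*(t + 2)*(t - 1)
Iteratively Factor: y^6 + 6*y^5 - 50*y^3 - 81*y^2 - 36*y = (y + 1)*(y^5 + 5*y^4 - 5*y^3 - 45*y^2 - 36*y) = (y + 1)*(y + 3)*(y^4 + 2*y^3 - 11*y^2 - 12*y) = y*(y + 1)*(y + 3)*(y^3 + 2*y^2 - 11*y - 12) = y*(y - 3)*(y + 1)*(y + 3)*(y^2 + 5*y + 4) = y*(y - 3)*(y + 1)^2*(y + 3)*(y + 4)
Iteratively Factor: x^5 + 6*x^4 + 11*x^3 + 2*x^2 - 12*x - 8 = (x + 2)*(x^4 + 4*x^3 + 3*x^2 - 4*x - 4) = (x + 2)^2*(x^3 + 2*x^2 - x - 2) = (x + 1)*(x + 2)^2*(x^2 + x - 2) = (x - 1)*(x + 1)*(x + 2)^2*(x + 2)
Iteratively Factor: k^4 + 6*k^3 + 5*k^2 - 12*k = (k)*(k^3 + 6*k^2 + 5*k - 12) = k*(k - 1)*(k^2 + 7*k + 12) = k*(k - 1)*(k + 3)*(k + 4)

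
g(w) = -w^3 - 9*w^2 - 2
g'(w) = -3*w^2 - 18*w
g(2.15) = -53.54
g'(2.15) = -52.57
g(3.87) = -194.75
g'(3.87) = -114.59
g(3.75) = -181.30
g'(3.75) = -109.69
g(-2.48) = -42.10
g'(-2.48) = 26.19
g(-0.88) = -8.29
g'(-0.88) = 13.52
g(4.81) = -321.51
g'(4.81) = -155.99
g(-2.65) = -46.59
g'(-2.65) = 26.63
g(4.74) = -310.70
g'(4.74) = -152.72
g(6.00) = -542.00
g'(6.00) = -216.00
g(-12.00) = 430.00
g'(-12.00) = -216.00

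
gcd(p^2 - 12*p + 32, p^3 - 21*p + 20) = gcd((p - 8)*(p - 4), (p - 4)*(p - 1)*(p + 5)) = p - 4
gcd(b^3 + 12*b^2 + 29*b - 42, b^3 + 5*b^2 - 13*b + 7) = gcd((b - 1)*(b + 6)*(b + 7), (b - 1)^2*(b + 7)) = b^2 + 6*b - 7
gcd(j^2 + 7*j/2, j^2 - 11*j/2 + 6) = 1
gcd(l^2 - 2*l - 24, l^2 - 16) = l + 4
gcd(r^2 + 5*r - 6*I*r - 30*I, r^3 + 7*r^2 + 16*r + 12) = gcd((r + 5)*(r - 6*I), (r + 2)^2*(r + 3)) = 1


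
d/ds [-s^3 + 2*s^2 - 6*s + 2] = -3*s^2 + 4*s - 6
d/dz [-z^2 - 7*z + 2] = -2*z - 7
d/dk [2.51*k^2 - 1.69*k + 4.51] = 5.02*k - 1.69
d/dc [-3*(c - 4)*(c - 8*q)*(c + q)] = -9*c^2 + 42*c*q + 24*c + 24*q^2 - 84*q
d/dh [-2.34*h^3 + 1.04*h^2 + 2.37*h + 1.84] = -7.02*h^2 + 2.08*h + 2.37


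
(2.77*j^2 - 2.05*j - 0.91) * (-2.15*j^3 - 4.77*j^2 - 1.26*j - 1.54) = -5.9555*j^5 - 8.8054*j^4 + 8.2448*j^3 + 2.6579*j^2 + 4.3036*j + 1.4014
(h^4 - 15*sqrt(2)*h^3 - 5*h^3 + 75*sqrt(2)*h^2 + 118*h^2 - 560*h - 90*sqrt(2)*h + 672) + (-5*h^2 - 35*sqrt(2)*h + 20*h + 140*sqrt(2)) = h^4 - 15*sqrt(2)*h^3 - 5*h^3 + 75*sqrt(2)*h^2 + 113*h^2 - 540*h - 125*sqrt(2)*h + 140*sqrt(2) + 672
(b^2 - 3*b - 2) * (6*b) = 6*b^3 - 18*b^2 - 12*b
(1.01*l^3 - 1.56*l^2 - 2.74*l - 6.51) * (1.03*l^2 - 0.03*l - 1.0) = 1.0403*l^5 - 1.6371*l^4 - 3.7854*l^3 - 5.0631*l^2 + 2.9353*l + 6.51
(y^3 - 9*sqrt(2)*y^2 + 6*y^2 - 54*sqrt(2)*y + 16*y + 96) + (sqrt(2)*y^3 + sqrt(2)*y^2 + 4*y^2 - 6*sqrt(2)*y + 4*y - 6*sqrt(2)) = y^3 + sqrt(2)*y^3 - 8*sqrt(2)*y^2 + 10*y^2 - 60*sqrt(2)*y + 20*y - 6*sqrt(2) + 96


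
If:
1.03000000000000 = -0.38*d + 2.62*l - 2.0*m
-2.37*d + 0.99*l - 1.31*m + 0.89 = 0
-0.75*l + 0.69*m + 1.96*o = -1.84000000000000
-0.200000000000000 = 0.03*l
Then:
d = 3.02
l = -6.67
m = -9.82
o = -0.03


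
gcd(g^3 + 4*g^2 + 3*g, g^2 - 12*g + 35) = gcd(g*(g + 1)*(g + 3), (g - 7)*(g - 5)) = 1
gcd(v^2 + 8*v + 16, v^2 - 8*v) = 1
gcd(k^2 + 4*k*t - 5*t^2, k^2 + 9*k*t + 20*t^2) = k + 5*t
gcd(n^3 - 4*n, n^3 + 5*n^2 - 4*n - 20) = n^2 - 4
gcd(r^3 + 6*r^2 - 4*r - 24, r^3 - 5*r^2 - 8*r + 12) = r + 2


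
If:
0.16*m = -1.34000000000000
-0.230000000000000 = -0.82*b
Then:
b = 0.28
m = -8.38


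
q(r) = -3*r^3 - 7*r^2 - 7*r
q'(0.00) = -7.00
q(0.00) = 0.00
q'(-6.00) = -247.00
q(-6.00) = 438.00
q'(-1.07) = -2.32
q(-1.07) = 3.15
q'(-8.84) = -586.55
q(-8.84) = 1587.28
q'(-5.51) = -203.10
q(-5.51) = 327.90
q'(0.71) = -21.48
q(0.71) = -9.57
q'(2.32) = -87.92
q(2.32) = -91.38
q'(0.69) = -20.94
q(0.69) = -9.15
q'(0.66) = -20.16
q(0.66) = -8.53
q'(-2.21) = -20.02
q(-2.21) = 13.66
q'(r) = -9*r^2 - 14*r - 7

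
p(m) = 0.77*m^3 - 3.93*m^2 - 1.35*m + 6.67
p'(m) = 2.31*m^2 - 7.86*m - 1.35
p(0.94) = 2.57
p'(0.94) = -6.70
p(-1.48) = -2.44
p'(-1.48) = 15.34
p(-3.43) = -66.01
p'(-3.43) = 52.79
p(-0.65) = 5.68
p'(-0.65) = 4.73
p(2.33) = -8.07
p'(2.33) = -7.12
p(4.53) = -8.51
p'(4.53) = 10.45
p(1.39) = -0.73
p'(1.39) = -7.81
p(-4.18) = -112.59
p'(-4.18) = 71.87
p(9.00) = 237.52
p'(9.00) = 115.02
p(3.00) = -11.96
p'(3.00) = -4.14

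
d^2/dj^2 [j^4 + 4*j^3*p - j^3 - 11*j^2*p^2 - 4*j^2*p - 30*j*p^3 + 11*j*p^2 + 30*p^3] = 12*j^2 + 24*j*p - 6*j - 22*p^2 - 8*p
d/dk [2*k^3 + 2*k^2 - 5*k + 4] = 6*k^2 + 4*k - 5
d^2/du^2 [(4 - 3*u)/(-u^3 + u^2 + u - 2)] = 2*((3*u - 4)*(-3*u^2 + 2*u + 1)^2 + (-9*u^2 + 6*u - (3*u - 4)*(3*u - 1) + 3)*(u^3 - u^2 - u + 2))/(u^3 - u^2 - u + 2)^3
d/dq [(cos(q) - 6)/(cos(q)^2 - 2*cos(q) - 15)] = (cos(q)^2 - 12*cos(q) + 27)*sin(q)/(sin(q)^2 + 2*cos(q) + 14)^2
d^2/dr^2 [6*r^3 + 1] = 36*r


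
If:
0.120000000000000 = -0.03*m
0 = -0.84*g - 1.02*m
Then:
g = 4.86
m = -4.00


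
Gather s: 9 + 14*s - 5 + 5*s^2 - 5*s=5*s^2 + 9*s + 4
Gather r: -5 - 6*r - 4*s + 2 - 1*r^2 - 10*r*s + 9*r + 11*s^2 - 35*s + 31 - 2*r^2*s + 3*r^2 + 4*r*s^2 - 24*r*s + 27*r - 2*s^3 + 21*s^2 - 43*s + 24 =r^2*(2 - 2*s) + r*(4*s^2 - 34*s + 30) - 2*s^3 + 32*s^2 - 82*s + 52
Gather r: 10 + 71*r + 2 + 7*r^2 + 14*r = 7*r^2 + 85*r + 12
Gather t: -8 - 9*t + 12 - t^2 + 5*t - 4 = -t^2 - 4*t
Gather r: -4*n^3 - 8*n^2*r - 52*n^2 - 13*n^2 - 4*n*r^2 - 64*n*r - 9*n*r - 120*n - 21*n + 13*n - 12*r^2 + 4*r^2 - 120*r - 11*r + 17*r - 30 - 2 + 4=-4*n^3 - 65*n^2 - 128*n + r^2*(-4*n - 8) + r*(-8*n^2 - 73*n - 114) - 28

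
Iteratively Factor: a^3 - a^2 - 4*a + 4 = (a - 1)*(a^2 - 4) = (a - 1)*(a + 2)*(a - 2)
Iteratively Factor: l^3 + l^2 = (l)*(l^2 + l) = l*(l + 1)*(l)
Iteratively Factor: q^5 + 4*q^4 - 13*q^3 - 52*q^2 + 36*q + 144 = (q - 2)*(q^4 + 6*q^3 - q^2 - 54*q - 72) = (q - 3)*(q - 2)*(q^3 + 9*q^2 + 26*q + 24) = (q - 3)*(q - 2)*(q + 4)*(q^2 + 5*q + 6) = (q - 3)*(q - 2)*(q + 3)*(q + 4)*(q + 2)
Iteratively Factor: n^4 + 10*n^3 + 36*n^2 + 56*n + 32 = (n + 4)*(n^3 + 6*n^2 + 12*n + 8) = (n + 2)*(n + 4)*(n^2 + 4*n + 4) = (n + 2)^2*(n + 4)*(n + 2)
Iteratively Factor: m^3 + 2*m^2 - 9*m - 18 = (m - 3)*(m^2 + 5*m + 6) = (m - 3)*(m + 2)*(m + 3)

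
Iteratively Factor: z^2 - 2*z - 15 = (z - 5)*(z + 3)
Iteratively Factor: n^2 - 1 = (n - 1)*(n + 1)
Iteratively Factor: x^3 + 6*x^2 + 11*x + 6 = (x + 2)*(x^2 + 4*x + 3) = (x + 2)*(x + 3)*(x + 1)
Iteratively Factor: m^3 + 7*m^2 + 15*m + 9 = (m + 3)*(m^2 + 4*m + 3) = (m + 3)^2*(m + 1)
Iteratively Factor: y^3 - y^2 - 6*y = (y)*(y^2 - y - 6) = y*(y + 2)*(y - 3)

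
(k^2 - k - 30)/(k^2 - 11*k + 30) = (k + 5)/(k - 5)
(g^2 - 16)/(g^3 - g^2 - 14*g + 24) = (g - 4)/(g^2 - 5*g + 6)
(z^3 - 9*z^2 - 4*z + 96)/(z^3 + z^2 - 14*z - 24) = (z - 8)/(z + 2)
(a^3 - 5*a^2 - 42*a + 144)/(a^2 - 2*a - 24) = (-a^3 + 5*a^2 + 42*a - 144)/(-a^2 + 2*a + 24)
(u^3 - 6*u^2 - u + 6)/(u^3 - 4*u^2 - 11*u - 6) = (u - 1)/(u + 1)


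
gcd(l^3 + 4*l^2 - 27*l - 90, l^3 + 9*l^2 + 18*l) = l^2 + 9*l + 18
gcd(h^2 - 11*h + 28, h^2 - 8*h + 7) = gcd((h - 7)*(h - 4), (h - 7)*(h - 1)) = h - 7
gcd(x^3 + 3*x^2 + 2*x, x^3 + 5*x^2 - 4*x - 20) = x + 2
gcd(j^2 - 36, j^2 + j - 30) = j + 6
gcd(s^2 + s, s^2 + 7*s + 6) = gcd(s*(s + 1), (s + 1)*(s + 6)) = s + 1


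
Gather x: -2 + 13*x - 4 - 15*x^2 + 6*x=-15*x^2 + 19*x - 6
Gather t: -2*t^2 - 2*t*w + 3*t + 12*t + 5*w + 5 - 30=-2*t^2 + t*(15 - 2*w) + 5*w - 25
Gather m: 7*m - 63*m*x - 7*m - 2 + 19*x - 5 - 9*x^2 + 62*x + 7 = -63*m*x - 9*x^2 + 81*x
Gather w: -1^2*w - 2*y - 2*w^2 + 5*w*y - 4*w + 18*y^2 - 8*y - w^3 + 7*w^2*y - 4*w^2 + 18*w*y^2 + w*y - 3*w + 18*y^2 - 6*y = -w^3 + w^2*(7*y - 6) + w*(18*y^2 + 6*y - 8) + 36*y^2 - 16*y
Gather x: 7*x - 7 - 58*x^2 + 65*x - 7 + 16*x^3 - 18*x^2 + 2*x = 16*x^3 - 76*x^2 + 74*x - 14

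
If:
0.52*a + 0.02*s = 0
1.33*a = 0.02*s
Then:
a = 0.00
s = 0.00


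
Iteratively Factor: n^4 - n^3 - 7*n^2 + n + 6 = (n + 1)*(n^3 - 2*n^2 - 5*n + 6) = (n - 3)*(n + 1)*(n^2 + n - 2) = (n - 3)*(n + 1)*(n + 2)*(n - 1)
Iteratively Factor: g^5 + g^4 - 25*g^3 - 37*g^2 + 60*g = (g - 1)*(g^4 + 2*g^3 - 23*g^2 - 60*g) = (g - 1)*(g + 4)*(g^3 - 2*g^2 - 15*g) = (g - 5)*(g - 1)*(g + 4)*(g^2 + 3*g) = (g - 5)*(g - 1)*(g + 3)*(g + 4)*(g)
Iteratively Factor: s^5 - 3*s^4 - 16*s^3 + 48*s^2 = (s)*(s^4 - 3*s^3 - 16*s^2 + 48*s) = s*(s + 4)*(s^3 - 7*s^2 + 12*s) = s*(s - 4)*(s + 4)*(s^2 - 3*s) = s^2*(s - 4)*(s + 4)*(s - 3)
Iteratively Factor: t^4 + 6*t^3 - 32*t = (t)*(t^3 + 6*t^2 - 32) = t*(t + 4)*(t^2 + 2*t - 8) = t*(t + 4)^2*(t - 2)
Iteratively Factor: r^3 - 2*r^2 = (r)*(r^2 - 2*r) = r*(r - 2)*(r)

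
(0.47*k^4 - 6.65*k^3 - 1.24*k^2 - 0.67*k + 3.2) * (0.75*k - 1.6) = 0.3525*k^5 - 5.7395*k^4 + 9.71*k^3 + 1.4815*k^2 + 3.472*k - 5.12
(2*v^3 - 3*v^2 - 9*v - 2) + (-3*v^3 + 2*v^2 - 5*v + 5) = -v^3 - v^2 - 14*v + 3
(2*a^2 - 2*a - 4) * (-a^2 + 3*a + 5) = -2*a^4 + 8*a^3 + 8*a^2 - 22*a - 20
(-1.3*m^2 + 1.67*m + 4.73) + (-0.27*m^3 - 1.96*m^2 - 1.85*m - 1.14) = -0.27*m^3 - 3.26*m^2 - 0.18*m + 3.59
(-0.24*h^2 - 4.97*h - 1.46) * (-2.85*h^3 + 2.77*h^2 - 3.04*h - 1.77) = 0.684*h^5 + 13.4997*h^4 - 8.8763*h^3 + 11.4894*h^2 + 13.2353*h + 2.5842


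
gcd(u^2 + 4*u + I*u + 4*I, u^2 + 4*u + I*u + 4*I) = u^2 + u*(4 + I) + 4*I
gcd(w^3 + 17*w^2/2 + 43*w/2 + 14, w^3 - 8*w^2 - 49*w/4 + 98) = w + 7/2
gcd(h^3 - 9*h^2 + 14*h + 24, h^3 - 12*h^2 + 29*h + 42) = h^2 - 5*h - 6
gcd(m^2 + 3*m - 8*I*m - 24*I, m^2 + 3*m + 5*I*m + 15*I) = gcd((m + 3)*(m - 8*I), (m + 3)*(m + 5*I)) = m + 3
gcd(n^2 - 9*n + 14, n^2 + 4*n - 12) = n - 2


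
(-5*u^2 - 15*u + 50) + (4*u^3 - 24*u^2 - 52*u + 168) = 4*u^3 - 29*u^2 - 67*u + 218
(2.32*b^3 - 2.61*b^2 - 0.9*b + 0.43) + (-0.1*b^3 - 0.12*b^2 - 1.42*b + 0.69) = 2.22*b^3 - 2.73*b^2 - 2.32*b + 1.12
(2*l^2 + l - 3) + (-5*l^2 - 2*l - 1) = -3*l^2 - l - 4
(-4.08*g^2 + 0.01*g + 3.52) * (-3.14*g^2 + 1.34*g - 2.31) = 12.8112*g^4 - 5.4986*g^3 - 1.6146*g^2 + 4.6937*g - 8.1312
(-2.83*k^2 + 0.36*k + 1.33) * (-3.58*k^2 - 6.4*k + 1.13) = 10.1314*k^4 + 16.8232*k^3 - 10.2633*k^2 - 8.1052*k + 1.5029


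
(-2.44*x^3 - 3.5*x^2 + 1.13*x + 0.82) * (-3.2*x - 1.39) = 7.808*x^4 + 14.5916*x^3 + 1.249*x^2 - 4.1947*x - 1.1398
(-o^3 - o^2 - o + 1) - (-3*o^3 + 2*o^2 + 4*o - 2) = 2*o^3 - 3*o^2 - 5*o + 3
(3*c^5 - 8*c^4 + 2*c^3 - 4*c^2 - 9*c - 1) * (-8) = -24*c^5 + 64*c^4 - 16*c^3 + 32*c^2 + 72*c + 8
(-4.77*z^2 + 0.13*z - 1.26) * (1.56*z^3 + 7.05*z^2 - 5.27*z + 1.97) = -7.4412*z^5 - 33.4257*z^4 + 24.0888*z^3 - 18.965*z^2 + 6.8963*z - 2.4822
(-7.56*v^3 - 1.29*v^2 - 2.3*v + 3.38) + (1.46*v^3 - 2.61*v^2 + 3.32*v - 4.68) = -6.1*v^3 - 3.9*v^2 + 1.02*v - 1.3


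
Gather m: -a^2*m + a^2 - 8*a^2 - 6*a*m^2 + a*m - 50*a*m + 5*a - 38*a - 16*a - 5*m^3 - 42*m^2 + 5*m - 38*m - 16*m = -7*a^2 - 49*a - 5*m^3 + m^2*(-6*a - 42) + m*(-a^2 - 49*a - 49)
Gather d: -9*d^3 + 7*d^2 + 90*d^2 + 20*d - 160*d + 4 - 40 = -9*d^3 + 97*d^2 - 140*d - 36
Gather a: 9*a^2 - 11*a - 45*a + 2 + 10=9*a^2 - 56*a + 12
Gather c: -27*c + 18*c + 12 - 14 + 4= 2 - 9*c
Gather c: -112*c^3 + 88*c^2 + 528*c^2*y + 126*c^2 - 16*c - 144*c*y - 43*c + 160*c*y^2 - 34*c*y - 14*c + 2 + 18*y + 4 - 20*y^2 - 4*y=-112*c^3 + c^2*(528*y + 214) + c*(160*y^2 - 178*y - 73) - 20*y^2 + 14*y + 6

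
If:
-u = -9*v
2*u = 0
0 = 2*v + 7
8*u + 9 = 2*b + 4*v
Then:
No Solution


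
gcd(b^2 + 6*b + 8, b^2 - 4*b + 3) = 1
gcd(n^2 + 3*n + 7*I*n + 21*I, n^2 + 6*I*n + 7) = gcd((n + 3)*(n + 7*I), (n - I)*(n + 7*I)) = n + 7*I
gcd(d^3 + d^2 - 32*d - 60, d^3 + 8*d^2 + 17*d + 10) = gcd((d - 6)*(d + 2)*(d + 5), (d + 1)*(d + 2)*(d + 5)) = d^2 + 7*d + 10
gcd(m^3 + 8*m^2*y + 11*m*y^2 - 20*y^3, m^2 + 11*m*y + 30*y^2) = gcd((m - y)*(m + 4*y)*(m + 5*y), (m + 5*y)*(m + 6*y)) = m + 5*y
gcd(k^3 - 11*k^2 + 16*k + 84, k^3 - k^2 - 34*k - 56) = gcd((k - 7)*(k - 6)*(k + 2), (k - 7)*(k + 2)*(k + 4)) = k^2 - 5*k - 14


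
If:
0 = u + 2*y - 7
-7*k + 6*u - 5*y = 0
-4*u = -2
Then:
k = -53/28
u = 1/2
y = 13/4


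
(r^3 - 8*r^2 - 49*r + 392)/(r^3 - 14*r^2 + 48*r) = (r^2 - 49)/(r*(r - 6))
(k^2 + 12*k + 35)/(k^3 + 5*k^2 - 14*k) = (k + 5)/(k*(k - 2))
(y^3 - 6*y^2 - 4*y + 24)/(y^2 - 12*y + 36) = (y^2 - 4)/(y - 6)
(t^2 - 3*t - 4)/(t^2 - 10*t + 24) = (t + 1)/(t - 6)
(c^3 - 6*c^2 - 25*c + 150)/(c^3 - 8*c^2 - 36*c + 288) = (c^2 - 25)/(c^2 - 2*c - 48)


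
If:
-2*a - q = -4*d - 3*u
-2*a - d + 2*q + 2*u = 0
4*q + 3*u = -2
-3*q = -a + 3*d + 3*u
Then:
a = -72/71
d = 32/71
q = 26/71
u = -82/71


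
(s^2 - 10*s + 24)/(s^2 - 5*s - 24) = (-s^2 + 10*s - 24)/(-s^2 + 5*s + 24)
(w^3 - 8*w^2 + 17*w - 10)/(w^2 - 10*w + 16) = (w^2 - 6*w + 5)/(w - 8)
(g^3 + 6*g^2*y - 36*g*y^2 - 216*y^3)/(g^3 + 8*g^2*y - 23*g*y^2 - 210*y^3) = (-g^2 + 36*y^2)/(-g^2 - 2*g*y + 35*y^2)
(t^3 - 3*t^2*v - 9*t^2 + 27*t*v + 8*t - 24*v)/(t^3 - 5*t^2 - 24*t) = (t^2 - 3*t*v - t + 3*v)/(t*(t + 3))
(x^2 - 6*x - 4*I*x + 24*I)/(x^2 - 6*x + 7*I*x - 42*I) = (x - 4*I)/(x + 7*I)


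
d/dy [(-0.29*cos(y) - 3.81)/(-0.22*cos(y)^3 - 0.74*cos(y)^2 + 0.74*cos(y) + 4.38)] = (0.1276*cos(y)^3 + 2.7292*cos(y)^2 + 5.6388*cos(y) - 1.5492)*sin(y)/(0.0484*cos(y)^6 + 0.3256*cos(y)^5 + 0.222*cos(y)^4 - 3.0224*cos(y)^3 - 5.9348*cos(y)^2 + 6.4824*cos(y) + 19.1844)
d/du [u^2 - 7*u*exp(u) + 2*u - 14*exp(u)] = -7*u*exp(u) + 2*u - 21*exp(u) + 2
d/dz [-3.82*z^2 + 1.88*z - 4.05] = 1.88 - 7.64*z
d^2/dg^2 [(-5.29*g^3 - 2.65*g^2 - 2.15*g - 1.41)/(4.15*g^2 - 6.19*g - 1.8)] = (-2.27373675443232e-13*g^4 - 694.622738*g^3 - 618.12243*g^2 + 18.12411*g - 98.378202)/(71.473375*g^6 - 319.821825*g^5 + 384.033945*g^4 + 40.259141*g^3 - 166.56894*g^2 - 60.1668*g - 5.832)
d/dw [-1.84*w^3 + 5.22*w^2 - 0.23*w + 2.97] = -5.52*w^2 + 10.44*w - 0.23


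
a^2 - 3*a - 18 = (a - 6)*(a + 3)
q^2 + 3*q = q*(q + 3)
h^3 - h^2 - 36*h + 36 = (h - 6)*(h - 1)*(h + 6)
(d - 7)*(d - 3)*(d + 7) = d^3 - 3*d^2 - 49*d + 147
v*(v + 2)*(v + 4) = v^3 + 6*v^2 + 8*v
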